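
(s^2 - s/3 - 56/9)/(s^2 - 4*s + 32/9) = (3*s + 7)/(3*s - 4)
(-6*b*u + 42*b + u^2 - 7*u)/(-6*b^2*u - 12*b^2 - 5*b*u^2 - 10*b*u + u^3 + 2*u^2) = (u - 7)/(b*u + 2*b + u^2 + 2*u)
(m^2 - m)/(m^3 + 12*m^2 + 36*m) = (m - 1)/(m^2 + 12*m + 36)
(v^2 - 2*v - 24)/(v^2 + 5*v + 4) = (v - 6)/(v + 1)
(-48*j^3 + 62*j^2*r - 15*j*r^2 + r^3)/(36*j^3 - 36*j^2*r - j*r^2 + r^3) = (-8*j + r)/(6*j + r)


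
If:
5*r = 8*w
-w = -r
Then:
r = 0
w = 0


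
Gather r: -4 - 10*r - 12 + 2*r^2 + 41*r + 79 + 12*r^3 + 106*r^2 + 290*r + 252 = 12*r^3 + 108*r^2 + 321*r + 315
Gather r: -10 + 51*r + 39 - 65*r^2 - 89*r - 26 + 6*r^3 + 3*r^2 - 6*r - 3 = 6*r^3 - 62*r^2 - 44*r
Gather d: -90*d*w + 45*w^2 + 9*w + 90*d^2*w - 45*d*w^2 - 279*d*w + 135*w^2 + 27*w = 90*d^2*w + d*(-45*w^2 - 369*w) + 180*w^2 + 36*w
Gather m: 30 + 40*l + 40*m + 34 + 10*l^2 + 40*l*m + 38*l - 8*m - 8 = 10*l^2 + 78*l + m*(40*l + 32) + 56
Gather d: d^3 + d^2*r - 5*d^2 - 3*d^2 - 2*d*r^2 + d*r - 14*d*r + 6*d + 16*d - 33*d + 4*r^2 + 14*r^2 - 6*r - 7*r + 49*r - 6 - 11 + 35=d^3 + d^2*(r - 8) + d*(-2*r^2 - 13*r - 11) + 18*r^2 + 36*r + 18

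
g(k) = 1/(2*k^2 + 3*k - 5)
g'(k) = (-4*k - 3)/(2*k^2 + 3*k - 5)^2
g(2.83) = 0.05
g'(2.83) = -0.04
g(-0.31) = -0.17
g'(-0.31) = -0.05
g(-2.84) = 0.38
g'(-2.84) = 1.23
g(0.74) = -0.59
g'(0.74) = -2.10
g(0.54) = -0.36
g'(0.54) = -0.66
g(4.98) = 0.02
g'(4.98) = -0.01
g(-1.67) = -0.23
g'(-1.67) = 0.19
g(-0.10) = -0.19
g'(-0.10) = -0.09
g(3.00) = 0.05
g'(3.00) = -0.03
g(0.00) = -0.20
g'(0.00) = -0.12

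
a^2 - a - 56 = (a - 8)*(a + 7)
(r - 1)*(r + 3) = r^2 + 2*r - 3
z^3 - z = z*(z - 1)*(z + 1)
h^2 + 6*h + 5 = (h + 1)*(h + 5)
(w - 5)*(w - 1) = w^2 - 6*w + 5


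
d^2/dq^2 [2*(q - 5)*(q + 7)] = 4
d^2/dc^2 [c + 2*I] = 0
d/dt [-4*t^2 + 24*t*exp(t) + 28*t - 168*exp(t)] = 24*t*exp(t) - 8*t - 144*exp(t) + 28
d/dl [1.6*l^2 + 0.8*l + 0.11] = 3.2*l + 0.8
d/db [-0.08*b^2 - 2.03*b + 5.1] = -0.16*b - 2.03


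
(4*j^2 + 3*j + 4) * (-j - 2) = -4*j^3 - 11*j^2 - 10*j - 8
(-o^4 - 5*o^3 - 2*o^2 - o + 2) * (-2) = 2*o^4 + 10*o^3 + 4*o^2 + 2*o - 4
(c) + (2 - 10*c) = 2 - 9*c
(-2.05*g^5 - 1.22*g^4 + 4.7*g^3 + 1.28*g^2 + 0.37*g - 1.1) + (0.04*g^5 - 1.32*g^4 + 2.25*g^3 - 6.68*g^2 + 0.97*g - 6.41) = -2.01*g^5 - 2.54*g^4 + 6.95*g^3 - 5.4*g^2 + 1.34*g - 7.51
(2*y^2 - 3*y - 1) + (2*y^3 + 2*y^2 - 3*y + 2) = 2*y^3 + 4*y^2 - 6*y + 1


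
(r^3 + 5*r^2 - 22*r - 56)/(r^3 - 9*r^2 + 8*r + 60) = (r^2 + 3*r - 28)/(r^2 - 11*r + 30)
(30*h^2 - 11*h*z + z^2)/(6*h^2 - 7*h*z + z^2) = (-5*h + z)/(-h + z)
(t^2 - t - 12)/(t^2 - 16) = (t + 3)/(t + 4)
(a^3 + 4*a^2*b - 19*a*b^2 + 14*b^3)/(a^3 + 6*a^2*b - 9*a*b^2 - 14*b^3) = (a - b)/(a + b)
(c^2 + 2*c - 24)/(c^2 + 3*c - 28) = (c + 6)/(c + 7)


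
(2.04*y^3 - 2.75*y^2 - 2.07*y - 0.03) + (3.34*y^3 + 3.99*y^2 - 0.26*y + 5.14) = 5.38*y^3 + 1.24*y^2 - 2.33*y + 5.11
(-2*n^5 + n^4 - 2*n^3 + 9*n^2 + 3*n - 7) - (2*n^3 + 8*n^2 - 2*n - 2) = -2*n^5 + n^4 - 4*n^3 + n^2 + 5*n - 5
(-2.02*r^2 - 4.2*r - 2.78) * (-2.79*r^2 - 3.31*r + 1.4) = 5.6358*r^4 + 18.4042*r^3 + 18.8302*r^2 + 3.3218*r - 3.892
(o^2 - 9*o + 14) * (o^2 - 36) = o^4 - 9*o^3 - 22*o^2 + 324*o - 504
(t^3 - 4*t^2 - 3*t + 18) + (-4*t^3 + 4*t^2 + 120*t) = -3*t^3 + 117*t + 18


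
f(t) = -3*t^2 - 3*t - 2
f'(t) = -6*t - 3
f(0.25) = -2.94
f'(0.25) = -4.50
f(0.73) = -5.79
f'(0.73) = -7.38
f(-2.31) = -11.08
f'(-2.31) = 10.86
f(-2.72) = -16.04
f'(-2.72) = 13.32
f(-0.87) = -1.66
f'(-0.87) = 2.22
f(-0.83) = -1.58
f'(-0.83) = 1.98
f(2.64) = -30.83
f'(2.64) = -18.84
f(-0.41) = -1.27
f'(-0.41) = -0.54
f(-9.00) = -218.00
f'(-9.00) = 51.00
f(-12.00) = -398.00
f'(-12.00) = 69.00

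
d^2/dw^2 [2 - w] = 0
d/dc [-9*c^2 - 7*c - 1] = -18*c - 7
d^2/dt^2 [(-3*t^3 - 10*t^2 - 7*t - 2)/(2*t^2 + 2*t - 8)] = 6*(-2*t^3 - 15*t^2 - 39*t - 33)/(t^6 + 3*t^5 - 9*t^4 - 23*t^3 + 36*t^2 + 48*t - 64)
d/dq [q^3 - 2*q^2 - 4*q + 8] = 3*q^2 - 4*q - 4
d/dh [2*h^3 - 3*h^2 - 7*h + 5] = 6*h^2 - 6*h - 7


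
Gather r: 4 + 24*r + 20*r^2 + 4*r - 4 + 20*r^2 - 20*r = 40*r^2 + 8*r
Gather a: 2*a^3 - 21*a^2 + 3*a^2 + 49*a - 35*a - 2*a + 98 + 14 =2*a^3 - 18*a^2 + 12*a + 112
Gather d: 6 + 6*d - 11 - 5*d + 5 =d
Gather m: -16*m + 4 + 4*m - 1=3 - 12*m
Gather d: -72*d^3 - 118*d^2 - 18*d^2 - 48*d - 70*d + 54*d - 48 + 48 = -72*d^3 - 136*d^2 - 64*d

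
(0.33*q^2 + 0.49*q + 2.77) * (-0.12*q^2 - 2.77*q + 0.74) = -0.0396*q^4 - 0.9729*q^3 - 1.4455*q^2 - 7.3103*q + 2.0498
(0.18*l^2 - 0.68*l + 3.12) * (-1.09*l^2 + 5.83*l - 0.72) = -0.1962*l^4 + 1.7906*l^3 - 7.4948*l^2 + 18.6792*l - 2.2464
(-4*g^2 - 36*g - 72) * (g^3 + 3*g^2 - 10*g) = -4*g^5 - 48*g^4 - 140*g^3 + 144*g^2 + 720*g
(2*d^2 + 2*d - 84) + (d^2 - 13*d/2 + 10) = 3*d^2 - 9*d/2 - 74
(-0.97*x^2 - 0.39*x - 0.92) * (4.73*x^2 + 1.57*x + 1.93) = -4.5881*x^4 - 3.3676*x^3 - 6.836*x^2 - 2.1971*x - 1.7756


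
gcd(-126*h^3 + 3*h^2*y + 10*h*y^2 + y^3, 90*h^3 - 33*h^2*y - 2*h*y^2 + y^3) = -18*h^2 + 3*h*y + y^2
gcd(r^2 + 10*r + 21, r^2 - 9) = r + 3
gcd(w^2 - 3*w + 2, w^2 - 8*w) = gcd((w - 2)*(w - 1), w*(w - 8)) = 1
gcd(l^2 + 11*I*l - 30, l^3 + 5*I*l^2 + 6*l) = l + 6*I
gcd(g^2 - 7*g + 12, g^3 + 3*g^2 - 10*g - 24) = g - 3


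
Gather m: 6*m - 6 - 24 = 6*m - 30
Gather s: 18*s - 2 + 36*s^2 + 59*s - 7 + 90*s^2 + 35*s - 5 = 126*s^2 + 112*s - 14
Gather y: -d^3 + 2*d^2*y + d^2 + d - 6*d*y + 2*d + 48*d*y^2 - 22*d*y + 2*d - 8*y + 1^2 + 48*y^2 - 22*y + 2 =-d^3 + d^2 + 5*d + y^2*(48*d + 48) + y*(2*d^2 - 28*d - 30) + 3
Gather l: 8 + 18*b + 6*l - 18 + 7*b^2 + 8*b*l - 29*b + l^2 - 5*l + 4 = 7*b^2 - 11*b + l^2 + l*(8*b + 1) - 6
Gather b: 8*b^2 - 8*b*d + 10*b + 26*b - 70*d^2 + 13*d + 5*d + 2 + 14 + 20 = 8*b^2 + b*(36 - 8*d) - 70*d^2 + 18*d + 36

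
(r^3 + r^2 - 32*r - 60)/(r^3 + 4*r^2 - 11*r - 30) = (r - 6)/(r - 3)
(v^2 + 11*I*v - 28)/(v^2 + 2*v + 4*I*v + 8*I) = (v + 7*I)/(v + 2)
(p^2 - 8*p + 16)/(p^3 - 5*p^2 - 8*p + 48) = 1/(p + 3)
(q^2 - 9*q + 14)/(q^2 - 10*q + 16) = (q - 7)/(q - 8)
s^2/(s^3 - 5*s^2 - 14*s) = s/(s^2 - 5*s - 14)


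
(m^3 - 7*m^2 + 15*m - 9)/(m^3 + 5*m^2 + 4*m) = (m^3 - 7*m^2 + 15*m - 9)/(m*(m^2 + 5*m + 4))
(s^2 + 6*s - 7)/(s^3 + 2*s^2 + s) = (s^2 + 6*s - 7)/(s*(s^2 + 2*s + 1))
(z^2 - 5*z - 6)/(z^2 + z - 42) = (z + 1)/(z + 7)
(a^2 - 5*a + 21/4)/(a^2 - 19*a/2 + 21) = (a - 3/2)/(a - 6)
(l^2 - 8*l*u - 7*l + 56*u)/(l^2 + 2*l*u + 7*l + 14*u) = (l^2 - 8*l*u - 7*l + 56*u)/(l^2 + 2*l*u + 7*l + 14*u)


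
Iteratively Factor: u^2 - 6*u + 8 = (u - 4)*(u - 2)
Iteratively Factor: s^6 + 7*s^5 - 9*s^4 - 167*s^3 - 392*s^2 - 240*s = (s - 5)*(s^5 + 12*s^4 + 51*s^3 + 88*s^2 + 48*s) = (s - 5)*(s + 4)*(s^4 + 8*s^3 + 19*s^2 + 12*s) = (s - 5)*(s + 4)^2*(s^3 + 4*s^2 + 3*s) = (s - 5)*(s + 1)*(s + 4)^2*(s^2 + 3*s) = s*(s - 5)*(s + 1)*(s + 4)^2*(s + 3)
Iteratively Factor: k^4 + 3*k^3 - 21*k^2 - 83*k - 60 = (k + 3)*(k^3 - 21*k - 20) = (k + 3)*(k + 4)*(k^2 - 4*k - 5) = (k + 1)*(k + 3)*(k + 4)*(k - 5)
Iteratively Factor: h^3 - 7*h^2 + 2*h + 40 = (h + 2)*(h^2 - 9*h + 20) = (h - 5)*(h + 2)*(h - 4)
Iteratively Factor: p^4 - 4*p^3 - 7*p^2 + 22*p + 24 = (p - 4)*(p^3 - 7*p - 6) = (p - 4)*(p - 3)*(p^2 + 3*p + 2) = (p - 4)*(p - 3)*(p + 2)*(p + 1)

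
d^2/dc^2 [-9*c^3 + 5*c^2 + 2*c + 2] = 10 - 54*c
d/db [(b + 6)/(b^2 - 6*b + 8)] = (b^2 - 6*b - 2*(b - 3)*(b + 6) + 8)/(b^2 - 6*b + 8)^2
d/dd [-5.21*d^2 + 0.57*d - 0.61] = 0.57 - 10.42*d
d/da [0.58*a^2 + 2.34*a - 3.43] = 1.16*a + 2.34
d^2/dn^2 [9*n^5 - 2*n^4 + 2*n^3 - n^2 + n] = 180*n^3 - 24*n^2 + 12*n - 2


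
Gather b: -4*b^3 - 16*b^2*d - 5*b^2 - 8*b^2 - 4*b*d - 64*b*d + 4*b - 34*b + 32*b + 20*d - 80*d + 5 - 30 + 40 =-4*b^3 + b^2*(-16*d - 13) + b*(2 - 68*d) - 60*d + 15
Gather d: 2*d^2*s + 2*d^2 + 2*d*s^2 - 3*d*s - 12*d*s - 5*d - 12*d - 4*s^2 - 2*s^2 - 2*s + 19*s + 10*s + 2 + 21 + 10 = d^2*(2*s + 2) + d*(2*s^2 - 15*s - 17) - 6*s^2 + 27*s + 33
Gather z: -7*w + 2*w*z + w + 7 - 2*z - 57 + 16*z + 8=-6*w + z*(2*w + 14) - 42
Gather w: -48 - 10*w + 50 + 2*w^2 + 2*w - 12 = 2*w^2 - 8*w - 10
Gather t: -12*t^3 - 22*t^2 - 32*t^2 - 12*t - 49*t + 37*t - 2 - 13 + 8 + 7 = -12*t^3 - 54*t^2 - 24*t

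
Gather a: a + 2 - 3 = a - 1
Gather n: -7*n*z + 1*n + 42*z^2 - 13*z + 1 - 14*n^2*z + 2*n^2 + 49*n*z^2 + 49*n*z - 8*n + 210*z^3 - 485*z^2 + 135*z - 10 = n^2*(2 - 14*z) + n*(49*z^2 + 42*z - 7) + 210*z^3 - 443*z^2 + 122*z - 9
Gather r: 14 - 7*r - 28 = -7*r - 14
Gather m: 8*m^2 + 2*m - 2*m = 8*m^2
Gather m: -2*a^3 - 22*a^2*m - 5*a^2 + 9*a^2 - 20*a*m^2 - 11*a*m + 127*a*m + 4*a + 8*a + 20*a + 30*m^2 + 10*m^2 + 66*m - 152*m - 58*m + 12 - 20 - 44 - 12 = -2*a^3 + 4*a^2 + 32*a + m^2*(40 - 20*a) + m*(-22*a^2 + 116*a - 144) - 64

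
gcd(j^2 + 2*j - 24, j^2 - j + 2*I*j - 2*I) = 1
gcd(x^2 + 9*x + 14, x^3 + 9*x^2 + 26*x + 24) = x + 2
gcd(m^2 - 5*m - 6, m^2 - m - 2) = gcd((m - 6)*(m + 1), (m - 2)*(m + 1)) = m + 1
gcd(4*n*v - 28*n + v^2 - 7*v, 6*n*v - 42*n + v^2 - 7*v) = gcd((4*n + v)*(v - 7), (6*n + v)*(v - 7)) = v - 7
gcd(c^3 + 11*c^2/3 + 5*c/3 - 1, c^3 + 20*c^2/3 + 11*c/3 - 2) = c^2 + 2*c/3 - 1/3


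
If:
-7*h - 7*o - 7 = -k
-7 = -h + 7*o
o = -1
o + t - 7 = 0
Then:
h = 0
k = 0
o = -1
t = 8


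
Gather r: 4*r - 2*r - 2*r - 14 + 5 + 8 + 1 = 0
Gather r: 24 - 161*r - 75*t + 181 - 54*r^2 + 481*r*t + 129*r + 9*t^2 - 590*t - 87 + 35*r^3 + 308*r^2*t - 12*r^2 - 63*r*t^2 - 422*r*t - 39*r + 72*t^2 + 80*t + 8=35*r^3 + r^2*(308*t - 66) + r*(-63*t^2 + 59*t - 71) + 81*t^2 - 585*t + 126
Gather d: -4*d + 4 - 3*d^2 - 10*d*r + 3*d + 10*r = -3*d^2 + d*(-10*r - 1) + 10*r + 4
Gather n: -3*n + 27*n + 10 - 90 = 24*n - 80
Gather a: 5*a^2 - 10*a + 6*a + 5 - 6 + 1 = 5*a^2 - 4*a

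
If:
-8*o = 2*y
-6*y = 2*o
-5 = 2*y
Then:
No Solution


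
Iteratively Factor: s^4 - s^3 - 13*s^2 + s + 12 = (s - 1)*(s^3 - 13*s - 12) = (s - 1)*(s + 1)*(s^2 - s - 12) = (s - 4)*(s - 1)*(s + 1)*(s + 3)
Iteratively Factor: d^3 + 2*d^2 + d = (d)*(d^2 + 2*d + 1) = d*(d + 1)*(d + 1)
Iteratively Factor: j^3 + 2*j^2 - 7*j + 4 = (j - 1)*(j^2 + 3*j - 4) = (j - 1)^2*(j + 4)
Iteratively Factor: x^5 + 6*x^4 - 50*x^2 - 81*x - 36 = (x - 3)*(x^4 + 9*x^3 + 27*x^2 + 31*x + 12) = (x - 3)*(x + 3)*(x^3 + 6*x^2 + 9*x + 4) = (x - 3)*(x + 1)*(x + 3)*(x^2 + 5*x + 4) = (x - 3)*(x + 1)*(x + 3)*(x + 4)*(x + 1)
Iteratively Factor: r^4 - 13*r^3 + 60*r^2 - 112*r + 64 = (r - 4)*(r^3 - 9*r^2 + 24*r - 16) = (r - 4)*(r - 1)*(r^2 - 8*r + 16) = (r - 4)^2*(r - 1)*(r - 4)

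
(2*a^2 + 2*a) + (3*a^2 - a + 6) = 5*a^2 + a + 6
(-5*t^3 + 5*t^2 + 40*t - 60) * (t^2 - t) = -5*t^5 + 10*t^4 + 35*t^3 - 100*t^2 + 60*t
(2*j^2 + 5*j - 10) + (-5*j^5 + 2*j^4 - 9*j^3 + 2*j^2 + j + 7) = -5*j^5 + 2*j^4 - 9*j^3 + 4*j^2 + 6*j - 3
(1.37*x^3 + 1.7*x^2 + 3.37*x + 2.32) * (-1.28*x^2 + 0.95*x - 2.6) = -1.7536*x^5 - 0.8745*x^4 - 6.2606*x^3 - 4.1881*x^2 - 6.558*x - 6.032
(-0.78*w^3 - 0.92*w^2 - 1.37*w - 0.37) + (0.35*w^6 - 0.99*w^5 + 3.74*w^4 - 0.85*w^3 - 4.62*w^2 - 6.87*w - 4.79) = 0.35*w^6 - 0.99*w^5 + 3.74*w^4 - 1.63*w^3 - 5.54*w^2 - 8.24*w - 5.16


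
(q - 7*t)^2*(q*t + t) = q^3*t - 14*q^2*t^2 + q^2*t + 49*q*t^3 - 14*q*t^2 + 49*t^3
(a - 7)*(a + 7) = a^2 - 49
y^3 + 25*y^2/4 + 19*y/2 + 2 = (y + 1/4)*(y + 2)*(y + 4)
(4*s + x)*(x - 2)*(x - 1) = 4*s*x^2 - 12*s*x + 8*s + x^3 - 3*x^2 + 2*x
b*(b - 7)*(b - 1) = b^3 - 8*b^2 + 7*b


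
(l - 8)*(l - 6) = l^2 - 14*l + 48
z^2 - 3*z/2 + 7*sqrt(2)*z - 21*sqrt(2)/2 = (z - 3/2)*(z + 7*sqrt(2))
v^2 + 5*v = v*(v + 5)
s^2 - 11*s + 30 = (s - 6)*(s - 5)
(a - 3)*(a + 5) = a^2 + 2*a - 15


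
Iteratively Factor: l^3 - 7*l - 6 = (l + 1)*(l^2 - l - 6) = (l + 1)*(l + 2)*(l - 3)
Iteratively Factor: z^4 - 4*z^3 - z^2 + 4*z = (z - 4)*(z^3 - z) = (z - 4)*(z - 1)*(z^2 + z) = z*(z - 4)*(z - 1)*(z + 1)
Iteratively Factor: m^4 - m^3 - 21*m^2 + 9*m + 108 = (m + 3)*(m^3 - 4*m^2 - 9*m + 36) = (m - 3)*(m + 3)*(m^2 - m - 12) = (m - 3)*(m + 3)^2*(m - 4)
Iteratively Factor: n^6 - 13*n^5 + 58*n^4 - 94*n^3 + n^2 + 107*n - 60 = (n + 1)*(n^5 - 14*n^4 + 72*n^3 - 166*n^2 + 167*n - 60) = (n - 1)*(n + 1)*(n^4 - 13*n^3 + 59*n^2 - 107*n + 60) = (n - 3)*(n - 1)*(n + 1)*(n^3 - 10*n^2 + 29*n - 20) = (n - 5)*(n - 3)*(n - 1)*(n + 1)*(n^2 - 5*n + 4) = (n - 5)*(n - 3)*(n - 1)^2*(n + 1)*(n - 4)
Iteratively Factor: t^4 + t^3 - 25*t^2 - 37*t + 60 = (t + 3)*(t^3 - 2*t^2 - 19*t + 20) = (t - 1)*(t + 3)*(t^2 - t - 20) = (t - 1)*(t + 3)*(t + 4)*(t - 5)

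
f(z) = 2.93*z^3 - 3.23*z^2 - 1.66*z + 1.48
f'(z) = 8.79*z^2 - 6.46*z - 1.66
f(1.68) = 3.47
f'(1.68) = 12.30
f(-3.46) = -152.81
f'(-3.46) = 125.92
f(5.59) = 403.07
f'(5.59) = 236.90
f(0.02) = 1.45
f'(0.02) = -1.79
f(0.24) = 0.94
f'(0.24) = -2.70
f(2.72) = 32.03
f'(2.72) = 45.80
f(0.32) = 0.71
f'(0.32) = -2.83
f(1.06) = -0.42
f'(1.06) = 1.37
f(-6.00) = -737.72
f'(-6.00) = 353.54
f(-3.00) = -101.72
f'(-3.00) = 96.83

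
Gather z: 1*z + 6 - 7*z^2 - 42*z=-7*z^2 - 41*z + 6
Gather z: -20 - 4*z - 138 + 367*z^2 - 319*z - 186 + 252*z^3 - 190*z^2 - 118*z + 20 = 252*z^3 + 177*z^2 - 441*z - 324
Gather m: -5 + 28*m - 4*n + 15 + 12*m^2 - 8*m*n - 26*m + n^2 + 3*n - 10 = 12*m^2 + m*(2 - 8*n) + n^2 - n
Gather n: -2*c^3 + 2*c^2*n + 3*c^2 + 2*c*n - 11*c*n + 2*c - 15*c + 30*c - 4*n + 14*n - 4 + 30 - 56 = -2*c^3 + 3*c^2 + 17*c + n*(2*c^2 - 9*c + 10) - 30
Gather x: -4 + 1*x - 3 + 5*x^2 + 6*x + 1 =5*x^2 + 7*x - 6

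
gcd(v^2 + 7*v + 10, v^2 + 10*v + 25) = v + 5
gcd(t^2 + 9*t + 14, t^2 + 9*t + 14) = t^2 + 9*t + 14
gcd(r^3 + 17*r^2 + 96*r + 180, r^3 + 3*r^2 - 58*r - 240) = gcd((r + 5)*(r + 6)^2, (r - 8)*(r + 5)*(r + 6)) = r^2 + 11*r + 30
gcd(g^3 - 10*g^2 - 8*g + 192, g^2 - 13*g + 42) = g - 6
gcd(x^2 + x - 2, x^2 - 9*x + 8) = x - 1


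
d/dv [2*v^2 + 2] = 4*v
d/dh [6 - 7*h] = -7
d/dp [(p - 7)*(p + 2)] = 2*p - 5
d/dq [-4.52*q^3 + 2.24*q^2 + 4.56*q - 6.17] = -13.56*q^2 + 4.48*q + 4.56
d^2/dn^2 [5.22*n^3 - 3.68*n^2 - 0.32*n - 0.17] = 31.32*n - 7.36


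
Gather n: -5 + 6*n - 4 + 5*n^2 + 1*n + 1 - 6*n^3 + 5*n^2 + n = -6*n^3 + 10*n^2 + 8*n - 8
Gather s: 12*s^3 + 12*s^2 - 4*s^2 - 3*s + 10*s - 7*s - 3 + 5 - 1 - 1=12*s^3 + 8*s^2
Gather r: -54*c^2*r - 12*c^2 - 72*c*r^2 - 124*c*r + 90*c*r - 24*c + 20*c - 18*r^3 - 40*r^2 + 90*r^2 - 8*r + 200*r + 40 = -12*c^2 - 4*c - 18*r^3 + r^2*(50 - 72*c) + r*(-54*c^2 - 34*c + 192) + 40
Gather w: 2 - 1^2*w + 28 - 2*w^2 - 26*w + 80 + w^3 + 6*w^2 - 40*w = w^3 + 4*w^2 - 67*w + 110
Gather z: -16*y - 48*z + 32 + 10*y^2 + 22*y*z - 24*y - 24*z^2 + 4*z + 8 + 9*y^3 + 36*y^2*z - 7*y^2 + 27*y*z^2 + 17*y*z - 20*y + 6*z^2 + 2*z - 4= 9*y^3 + 3*y^2 - 60*y + z^2*(27*y - 18) + z*(36*y^2 + 39*y - 42) + 36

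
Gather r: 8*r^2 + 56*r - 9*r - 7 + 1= 8*r^2 + 47*r - 6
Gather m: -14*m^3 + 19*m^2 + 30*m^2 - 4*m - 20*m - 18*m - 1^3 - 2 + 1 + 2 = -14*m^3 + 49*m^2 - 42*m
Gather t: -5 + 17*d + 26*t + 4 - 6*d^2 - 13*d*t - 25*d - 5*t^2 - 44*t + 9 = -6*d^2 - 8*d - 5*t^2 + t*(-13*d - 18) + 8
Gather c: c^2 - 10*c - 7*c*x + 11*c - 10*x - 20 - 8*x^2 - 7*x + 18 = c^2 + c*(1 - 7*x) - 8*x^2 - 17*x - 2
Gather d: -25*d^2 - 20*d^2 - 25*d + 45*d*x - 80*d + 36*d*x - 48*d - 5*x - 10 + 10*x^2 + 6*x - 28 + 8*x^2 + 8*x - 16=-45*d^2 + d*(81*x - 153) + 18*x^2 + 9*x - 54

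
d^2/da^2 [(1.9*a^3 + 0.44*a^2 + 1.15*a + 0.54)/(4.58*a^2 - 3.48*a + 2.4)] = (2.8421709430404e-14*a^4 + 66.5214320000001*a^3 - 56.268144*a^2 - 61.821216*a + 25.486272)/(96.071912*a^6 - 218.993616*a^5 + 317.426976*a^4 - 271.657152*a^3 + 166.33728*a^2 - 60.1344*a + 13.824)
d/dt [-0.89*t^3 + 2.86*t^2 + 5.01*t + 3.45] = -2.67*t^2 + 5.72*t + 5.01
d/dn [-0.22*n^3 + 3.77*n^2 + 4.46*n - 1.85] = -0.66*n^2 + 7.54*n + 4.46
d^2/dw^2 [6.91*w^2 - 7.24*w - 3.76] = 13.8200000000000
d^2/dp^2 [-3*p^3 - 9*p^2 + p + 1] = -18*p - 18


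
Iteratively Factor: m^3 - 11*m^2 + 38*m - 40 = (m - 4)*(m^2 - 7*m + 10) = (m - 5)*(m - 4)*(m - 2)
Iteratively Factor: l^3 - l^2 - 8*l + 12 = (l - 2)*(l^2 + l - 6) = (l - 2)^2*(l + 3)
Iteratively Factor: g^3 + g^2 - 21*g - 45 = (g + 3)*(g^2 - 2*g - 15) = (g - 5)*(g + 3)*(g + 3)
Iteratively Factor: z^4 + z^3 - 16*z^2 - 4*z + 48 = (z - 2)*(z^3 + 3*z^2 - 10*z - 24) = (z - 3)*(z - 2)*(z^2 + 6*z + 8) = (z - 3)*(z - 2)*(z + 4)*(z + 2)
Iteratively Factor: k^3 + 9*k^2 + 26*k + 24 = (k + 3)*(k^2 + 6*k + 8) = (k + 2)*(k + 3)*(k + 4)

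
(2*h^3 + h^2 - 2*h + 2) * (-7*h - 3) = -14*h^4 - 13*h^3 + 11*h^2 - 8*h - 6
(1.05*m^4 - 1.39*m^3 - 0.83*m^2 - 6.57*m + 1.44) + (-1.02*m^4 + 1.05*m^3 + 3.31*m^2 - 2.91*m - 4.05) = 0.03*m^4 - 0.34*m^3 + 2.48*m^2 - 9.48*m - 2.61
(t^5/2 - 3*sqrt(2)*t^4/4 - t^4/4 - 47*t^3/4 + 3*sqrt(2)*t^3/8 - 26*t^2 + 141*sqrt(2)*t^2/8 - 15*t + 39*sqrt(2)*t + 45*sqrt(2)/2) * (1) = t^5/2 - 3*sqrt(2)*t^4/4 - t^4/4 - 47*t^3/4 + 3*sqrt(2)*t^3/8 - 26*t^2 + 141*sqrt(2)*t^2/8 - 15*t + 39*sqrt(2)*t + 45*sqrt(2)/2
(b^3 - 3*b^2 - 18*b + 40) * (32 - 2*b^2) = -2*b^5 + 6*b^4 + 68*b^3 - 176*b^2 - 576*b + 1280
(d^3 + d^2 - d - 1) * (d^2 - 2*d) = d^5 - d^4 - 3*d^3 + d^2 + 2*d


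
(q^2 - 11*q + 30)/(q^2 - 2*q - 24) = (q - 5)/(q + 4)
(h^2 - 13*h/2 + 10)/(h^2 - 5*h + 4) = (h - 5/2)/(h - 1)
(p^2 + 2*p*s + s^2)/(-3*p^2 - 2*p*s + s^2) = (-p - s)/(3*p - s)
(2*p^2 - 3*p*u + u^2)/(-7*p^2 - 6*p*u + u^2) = (-2*p^2 + 3*p*u - u^2)/(7*p^2 + 6*p*u - u^2)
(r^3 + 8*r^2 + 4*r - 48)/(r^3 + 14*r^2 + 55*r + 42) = (r^2 + 2*r - 8)/(r^2 + 8*r + 7)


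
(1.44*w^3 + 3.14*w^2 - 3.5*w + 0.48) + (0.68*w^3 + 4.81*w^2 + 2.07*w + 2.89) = 2.12*w^3 + 7.95*w^2 - 1.43*w + 3.37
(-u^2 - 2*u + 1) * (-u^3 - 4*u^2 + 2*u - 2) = u^5 + 6*u^4 + 5*u^3 - 6*u^2 + 6*u - 2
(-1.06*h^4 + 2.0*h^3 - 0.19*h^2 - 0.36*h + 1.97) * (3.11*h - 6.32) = -3.2966*h^5 + 12.9192*h^4 - 13.2309*h^3 + 0.0812000000000002*h^2 + 8.4019*h - 12.4504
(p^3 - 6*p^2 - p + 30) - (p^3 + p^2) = -7*p^2 - p + 30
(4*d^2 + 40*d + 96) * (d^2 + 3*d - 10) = 4*d^4 + 52*d^3 + 176*d^2 - 112*d - 960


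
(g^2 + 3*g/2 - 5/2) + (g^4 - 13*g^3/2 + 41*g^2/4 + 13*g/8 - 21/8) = g^4 - 13*g^3/2 + 45*g^2/4 + 25*g/8 - 41/8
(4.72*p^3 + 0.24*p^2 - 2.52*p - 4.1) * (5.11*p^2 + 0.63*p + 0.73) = 24.1192*p^5 + 4.2*p^4 - 9.2804*p^3 - 22.3634*p^2 - 4.4226*p - 2.993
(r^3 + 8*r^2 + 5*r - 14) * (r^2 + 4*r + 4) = r^5 + 12*r^4 + 41*r^3 + 38*r^2 - 36*r - 56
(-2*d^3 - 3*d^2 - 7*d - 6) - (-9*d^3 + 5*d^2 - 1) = 7*d^3 - 8*d^2 - 7*d - 5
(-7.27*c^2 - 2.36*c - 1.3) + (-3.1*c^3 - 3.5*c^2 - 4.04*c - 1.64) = -3.1*c^3 - 10.77*c^2 - 6.4*c - 2.94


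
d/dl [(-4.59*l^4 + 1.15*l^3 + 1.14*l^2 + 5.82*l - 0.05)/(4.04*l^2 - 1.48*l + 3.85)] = (-37.0872*l^5 + 25.0256*l^4 - 74.09*l^3 - 11.9175*l^2 + 9.182*l + 22.333)/(16.3216*l^4 - 11.9584*l^3 + 33.2984*l^2 - 11.396*l + 14.8225)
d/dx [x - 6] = 1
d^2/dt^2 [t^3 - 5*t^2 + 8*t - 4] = 6*t - 10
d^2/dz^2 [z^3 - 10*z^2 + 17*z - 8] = 6*z - 20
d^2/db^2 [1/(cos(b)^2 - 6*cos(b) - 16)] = (8*sin(b)^4 - 204*sin(b)^2 - 147*cos(b) - 9*cos(3*b) - 12)/(2*(sin(b)^2 + 6*cos(b) + 15)^3)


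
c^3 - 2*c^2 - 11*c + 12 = (c - 4)*(c - 1)*(c + 3)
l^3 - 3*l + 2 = (l - 1)^2*(l + 2)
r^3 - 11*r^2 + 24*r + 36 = (r - 6)^2*(r + 1)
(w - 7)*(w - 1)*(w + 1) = w^3 - 7*w^2 - w + 7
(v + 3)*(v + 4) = v^2 + 7*v + 12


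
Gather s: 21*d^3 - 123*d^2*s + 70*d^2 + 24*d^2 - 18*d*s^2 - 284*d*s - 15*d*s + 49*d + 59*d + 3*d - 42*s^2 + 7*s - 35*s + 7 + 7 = 21*d^3 + 94*d^2 + 111*d + s^2*(-18*d - 42) + s*(-123*d^2 - 299*d - 28) + 14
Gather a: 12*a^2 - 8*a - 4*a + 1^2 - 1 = 12*a^2 - 12*a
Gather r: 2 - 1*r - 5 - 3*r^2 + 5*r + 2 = -3*r^2 + 4*r - 1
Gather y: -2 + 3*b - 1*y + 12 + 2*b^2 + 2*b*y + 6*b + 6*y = 2*b^2 + 9*b + y*(2*b + 5) + 10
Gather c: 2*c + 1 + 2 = 2*c + 3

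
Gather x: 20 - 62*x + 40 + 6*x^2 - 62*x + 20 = 6*x^2 - 124*x + 80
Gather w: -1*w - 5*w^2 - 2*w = -5*w^2 - 3*w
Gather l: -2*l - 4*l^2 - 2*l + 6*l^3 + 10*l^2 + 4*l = 6*l^3 + 6*l^2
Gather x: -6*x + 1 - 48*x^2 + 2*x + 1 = -48*x^2 - 4*x + 2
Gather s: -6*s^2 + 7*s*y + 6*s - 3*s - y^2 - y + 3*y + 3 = -6*s^2 + s*(7*y + 3) - y^2 + 2*y + 3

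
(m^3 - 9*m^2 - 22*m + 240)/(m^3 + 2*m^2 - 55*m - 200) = (m - 6)/(m + 5)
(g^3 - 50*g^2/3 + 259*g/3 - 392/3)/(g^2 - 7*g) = g - 29/3 + 56/(3*g)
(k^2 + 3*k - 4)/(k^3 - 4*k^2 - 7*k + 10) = (k + 4)/(k^2 - 3*k - 10)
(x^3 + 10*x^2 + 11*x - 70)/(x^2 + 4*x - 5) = (x^2 + 5*x - 14)/(x - 1)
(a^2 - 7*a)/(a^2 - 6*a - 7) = a/(a + 1)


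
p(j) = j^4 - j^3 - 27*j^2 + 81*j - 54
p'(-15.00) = -13284.00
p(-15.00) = 46656.00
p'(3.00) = 0.00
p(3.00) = 0.00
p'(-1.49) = 141.57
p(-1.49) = -226.40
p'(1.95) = -6.05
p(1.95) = 8.33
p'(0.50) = 53.75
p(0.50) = -20.31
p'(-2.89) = 115.45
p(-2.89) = -419.70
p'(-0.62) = 112.37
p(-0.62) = -114.21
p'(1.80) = -2.59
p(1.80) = 8.99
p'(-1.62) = 143.60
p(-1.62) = -244.94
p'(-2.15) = 143.48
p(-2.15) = -321.65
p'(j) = 4*j^3 - 3*j^2 - 54*j + 81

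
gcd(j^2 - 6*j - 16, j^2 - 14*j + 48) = j - 8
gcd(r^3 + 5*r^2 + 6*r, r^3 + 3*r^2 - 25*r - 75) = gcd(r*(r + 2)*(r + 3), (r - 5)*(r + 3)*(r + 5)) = r + 3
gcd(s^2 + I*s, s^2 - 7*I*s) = s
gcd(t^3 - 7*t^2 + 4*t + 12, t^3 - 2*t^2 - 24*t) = t - 6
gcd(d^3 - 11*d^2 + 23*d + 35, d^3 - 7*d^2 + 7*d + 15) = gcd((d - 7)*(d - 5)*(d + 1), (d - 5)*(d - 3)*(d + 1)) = d^2 - 4*d - 5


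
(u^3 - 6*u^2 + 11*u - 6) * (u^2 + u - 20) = u^5 - 5*u^4 - 15*u^3 + 125*u^2 - 226*u + 120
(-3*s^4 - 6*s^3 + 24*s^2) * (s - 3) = -3*s^5 + 3*s^4 + 42*s^3 - 72*s^2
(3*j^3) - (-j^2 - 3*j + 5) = 3*j^3 + j^2 + 3*j - 5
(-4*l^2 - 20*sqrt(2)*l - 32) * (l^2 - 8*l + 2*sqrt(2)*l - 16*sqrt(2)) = -4*l^4 - 28*sqrt(2)*l^3 + 32*l^3 - 112*l^2 + 224*sqrt(2)*l^2 - 64*sqrt(2)*l + 896*l + 512*sqrt(2)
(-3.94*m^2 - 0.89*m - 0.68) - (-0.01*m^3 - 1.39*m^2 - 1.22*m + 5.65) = 0.01*m^3 - 2.55*m^2 + 0.33*m - 6.33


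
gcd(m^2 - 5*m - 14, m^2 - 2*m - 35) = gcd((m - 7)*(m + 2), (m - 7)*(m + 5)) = m - 7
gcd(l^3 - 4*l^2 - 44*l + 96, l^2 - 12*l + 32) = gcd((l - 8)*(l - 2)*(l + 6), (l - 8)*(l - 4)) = l - 8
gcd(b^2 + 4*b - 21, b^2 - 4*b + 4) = 1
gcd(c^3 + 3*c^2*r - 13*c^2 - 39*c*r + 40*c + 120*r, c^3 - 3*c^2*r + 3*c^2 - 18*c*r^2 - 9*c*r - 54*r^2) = c + 3*r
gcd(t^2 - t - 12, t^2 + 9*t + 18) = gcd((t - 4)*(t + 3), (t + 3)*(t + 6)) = t + 3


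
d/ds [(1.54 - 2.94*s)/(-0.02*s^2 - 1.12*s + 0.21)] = (-0.0588*s^2 + 0.0615999999999999*s + 1.1074)/(0.0004*s^4 + 0.0448*s^3 + 1.246*s^2 - 0.4704*s + 0.0441)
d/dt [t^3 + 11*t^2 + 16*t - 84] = 3*t^2 + 22*t + 16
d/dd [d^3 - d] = 3*d^2 - 1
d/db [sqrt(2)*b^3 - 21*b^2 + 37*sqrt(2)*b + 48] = 3*sqrt(2)*b^2 - 42*b + 37*sqrt(2)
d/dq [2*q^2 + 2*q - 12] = 4*q + 2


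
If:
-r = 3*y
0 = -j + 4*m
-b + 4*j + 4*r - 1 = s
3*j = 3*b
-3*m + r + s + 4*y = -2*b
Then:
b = 44*y/17 + 4/17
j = 44*y/17 + 4/17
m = 11*y/17 + 1/17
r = -3*y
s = -72*y/17 - 5/17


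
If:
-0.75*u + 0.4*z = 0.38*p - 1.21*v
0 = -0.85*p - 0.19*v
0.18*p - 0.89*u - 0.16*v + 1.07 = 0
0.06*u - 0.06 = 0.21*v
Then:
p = -0.01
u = 1.19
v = 0.05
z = 2.06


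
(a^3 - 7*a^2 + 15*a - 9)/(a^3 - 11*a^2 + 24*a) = (a^2 - 4*a + 3)/(a*(a - 8))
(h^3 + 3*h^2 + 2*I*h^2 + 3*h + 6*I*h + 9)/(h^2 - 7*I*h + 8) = (h^3 + h^2*(3 + 2*I) + h*(3 + 6*I) + 9)/(h^2 - 7*I*h + 8)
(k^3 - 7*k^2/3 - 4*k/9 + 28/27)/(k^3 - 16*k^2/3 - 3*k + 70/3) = (k^2 - 4/9)/(k^2 - 3*k - 10)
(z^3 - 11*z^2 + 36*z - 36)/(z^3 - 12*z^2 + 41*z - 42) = (z - 6)/(z - 7)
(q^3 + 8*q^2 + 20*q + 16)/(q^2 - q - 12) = (q^3 + 8*q^2 + 20*q + 16)/(q^2 - q - 12)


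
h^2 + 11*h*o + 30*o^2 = (h + 5*o)*(h + 6*o)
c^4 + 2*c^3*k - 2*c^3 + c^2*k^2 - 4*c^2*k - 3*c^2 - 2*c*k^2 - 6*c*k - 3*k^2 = (c - 3)*(c + 1)*(c + k)^2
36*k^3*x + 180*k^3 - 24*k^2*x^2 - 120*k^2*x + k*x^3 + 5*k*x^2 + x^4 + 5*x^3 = (-3*k + x)*(-2*k + x)*(6*k + x)*(x + 5)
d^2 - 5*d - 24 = (d - 8)*(d + 3)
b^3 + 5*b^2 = b^2*(b + 5)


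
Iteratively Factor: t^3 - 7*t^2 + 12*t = (t - 3)*(t^2 - 4*t) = t*(t - 3)*(t - 4)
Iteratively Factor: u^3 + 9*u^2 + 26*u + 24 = (u + 2)*(u^2 + 7*u + 12) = (u + 2)*(u + 3)*(u + 4)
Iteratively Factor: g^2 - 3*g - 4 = (g + 1)*(g - 4)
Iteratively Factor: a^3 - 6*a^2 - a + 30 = (a + 2)*(a^2 - 8*a + 15) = (a - 5)*(a + 2)*(a - 3)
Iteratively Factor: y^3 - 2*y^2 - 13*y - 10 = (y - 5)*(y^2 + 3*y + 2) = (y - 5)*(y + 2)*(y + 1)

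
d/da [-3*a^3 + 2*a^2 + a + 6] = -9*a^2 + 4*a + 1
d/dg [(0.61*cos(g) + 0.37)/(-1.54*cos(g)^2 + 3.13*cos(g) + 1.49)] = (-0.9394*cos(g)^2 - 1.1396*cos(g) + 0.2492)*sin(g)/(2.3716*cos(g)^4 - 9.6404*cos(g)^3 + 5.2077*cos(g)^2 + 9.3274*cos(g) + 2.2201)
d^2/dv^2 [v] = 0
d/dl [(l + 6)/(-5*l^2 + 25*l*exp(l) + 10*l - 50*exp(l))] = (-l^2 + 5*l*exp(l) + 2*l - (l + 6)*(5*l*exp(l) - 2*l - 5*exp(l) + 2) - 10*exp(l))/(5*(l^2 - 5*l*exp(l) - 2*l + 10*exp(l))^2)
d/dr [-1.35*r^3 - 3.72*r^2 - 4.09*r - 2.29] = -4.05*r^2 - 7.44*r - 4.09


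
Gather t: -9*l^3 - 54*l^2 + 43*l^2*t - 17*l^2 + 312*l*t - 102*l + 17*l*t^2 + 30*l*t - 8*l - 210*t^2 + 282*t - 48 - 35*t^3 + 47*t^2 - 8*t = -9*l^3 - 71*l^2 - 110*l - 35*t^3 + t^2*(17*l - 163) + t*(43*l^2 + 342*l + 274) - 48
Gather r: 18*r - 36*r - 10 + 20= 10 - 18*r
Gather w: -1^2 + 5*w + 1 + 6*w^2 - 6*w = 6*w^2 - w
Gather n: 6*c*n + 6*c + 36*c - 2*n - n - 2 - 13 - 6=42*c + n*(6*c - 3) - 21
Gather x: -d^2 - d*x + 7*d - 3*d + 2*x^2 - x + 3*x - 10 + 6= -d^2 + 4*d + 2*x^2 + x*(2 - d) - 4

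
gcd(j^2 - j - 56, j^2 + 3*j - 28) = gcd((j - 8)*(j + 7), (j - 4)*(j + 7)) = j + 7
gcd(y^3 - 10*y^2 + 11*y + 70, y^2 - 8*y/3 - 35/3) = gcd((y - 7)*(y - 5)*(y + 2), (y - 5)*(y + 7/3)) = y - 5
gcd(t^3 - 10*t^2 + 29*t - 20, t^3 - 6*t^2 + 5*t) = t^2 - 6*t + 5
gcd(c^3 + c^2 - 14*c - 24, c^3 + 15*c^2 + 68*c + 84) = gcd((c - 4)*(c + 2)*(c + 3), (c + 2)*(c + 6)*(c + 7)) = c + 2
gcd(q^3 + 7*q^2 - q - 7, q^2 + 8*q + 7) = q^2 + 8*q + 7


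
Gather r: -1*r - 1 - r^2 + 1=-r^2 - r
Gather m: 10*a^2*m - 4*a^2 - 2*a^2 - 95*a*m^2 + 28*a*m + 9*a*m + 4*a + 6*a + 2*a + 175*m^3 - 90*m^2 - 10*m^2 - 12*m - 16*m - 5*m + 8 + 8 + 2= -6*a^2 + 12*a + 175*m^3 + m^2*(-95*a - 100) + m*(10*a^2 + 37*a - 33) + 18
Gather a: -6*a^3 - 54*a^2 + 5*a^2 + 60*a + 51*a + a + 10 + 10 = -6*a^3 - 49*a^2 + 112*a + 20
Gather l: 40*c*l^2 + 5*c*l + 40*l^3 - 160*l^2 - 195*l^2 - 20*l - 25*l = 40*l^3 + l^2*(40*c - 355) + l*(5*c - 45)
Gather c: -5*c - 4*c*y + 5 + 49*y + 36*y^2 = c*(-4*y - 5) + 36*y^2 + 49*y + 5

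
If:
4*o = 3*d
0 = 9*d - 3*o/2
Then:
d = 0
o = 0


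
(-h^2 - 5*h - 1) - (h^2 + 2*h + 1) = -2*h^2 - 7*h - 2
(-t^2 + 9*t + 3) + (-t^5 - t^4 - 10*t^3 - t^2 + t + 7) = -t^5 - t^4 - 10*t^3 - 2*t^2 + 10*t + 10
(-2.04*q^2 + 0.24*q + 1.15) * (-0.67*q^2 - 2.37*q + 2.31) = 1.3668*q^4 + 4.674*q^3 - 6.0517*q^2 - 2.1711*q + 2.6565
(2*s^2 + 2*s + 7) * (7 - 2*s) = -4*s^3 + 10*s^2 + 49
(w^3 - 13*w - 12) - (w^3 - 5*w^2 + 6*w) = 5*w^2 - 19*w - 12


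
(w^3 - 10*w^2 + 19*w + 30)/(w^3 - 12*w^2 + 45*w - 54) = (w^2 - 4*w - 5)/(w^2 - 6*w + 9)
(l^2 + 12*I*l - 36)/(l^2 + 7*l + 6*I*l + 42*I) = (l + 6*I)/(l + 7)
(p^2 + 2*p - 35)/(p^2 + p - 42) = (p - 5)/(p - 6)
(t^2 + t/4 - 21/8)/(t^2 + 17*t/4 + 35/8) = (2*t - 3)/(2*t + 5)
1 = 1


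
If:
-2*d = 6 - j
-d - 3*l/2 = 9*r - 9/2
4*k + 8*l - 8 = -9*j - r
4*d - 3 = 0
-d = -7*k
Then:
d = 3/4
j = 15/2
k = 3/28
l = -5069/658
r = 1119/658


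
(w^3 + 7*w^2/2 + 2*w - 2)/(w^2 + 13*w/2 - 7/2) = (w^2 + 4*w + 4)/(w + 7)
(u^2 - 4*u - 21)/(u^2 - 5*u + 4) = (u^2 - 4*u - 21)/(u^2 - 5*u + 4)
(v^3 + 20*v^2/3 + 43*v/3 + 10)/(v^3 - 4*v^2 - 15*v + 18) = (3*v^2 + 11*v + 10)/(3*(v^2 - 7*v + 6))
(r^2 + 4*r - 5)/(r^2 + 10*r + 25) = (r - 1)/(r + 5)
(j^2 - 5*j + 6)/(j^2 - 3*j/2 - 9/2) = 2*(j - 2)/(2*j + 3)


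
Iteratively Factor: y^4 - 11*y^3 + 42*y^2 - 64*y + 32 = (y - 4)*(y^3 - 7*y^2 + 14*y - 8) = (y - 4)*(y - 2)*(y^2 - 5*y + 4) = (y - 4)*(y - 2)*(y - 1)*(y - 4)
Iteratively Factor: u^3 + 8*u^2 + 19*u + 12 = (u + 3)*(u^2 + 5*u + 4) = (u + 3)*(u + 4)*(u + 1)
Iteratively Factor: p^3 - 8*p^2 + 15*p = (p - 5)*(p^2 - 3*p) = p*(p - 5)*(p - 3)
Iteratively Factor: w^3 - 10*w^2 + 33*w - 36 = (w - 3)*(w^2 - 7*w + 12) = (w - 3)^2*(w - 4)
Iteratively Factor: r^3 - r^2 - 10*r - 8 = (r + 1)*(r^2 - 2*r - 8) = (r + 1)*(r + 2)*(r - 4)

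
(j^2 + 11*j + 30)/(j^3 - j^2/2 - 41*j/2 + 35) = 2*(j + 6)/(2*j^2 - 11*j + 14)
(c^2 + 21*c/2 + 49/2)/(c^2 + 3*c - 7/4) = 2*(c + 7)/(2*c - 1)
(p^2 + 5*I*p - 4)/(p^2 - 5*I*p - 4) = (-p^2 - 5*I*p + 4)/(-p^2 + 5*I*p + 4)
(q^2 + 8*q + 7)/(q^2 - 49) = (q + 1)/(q - 7)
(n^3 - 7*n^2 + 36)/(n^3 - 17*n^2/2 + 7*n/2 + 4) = 2*(n^3 - 7*n^2 + 36)/(2*n^3 - 17*n^2 + 7*n + 8)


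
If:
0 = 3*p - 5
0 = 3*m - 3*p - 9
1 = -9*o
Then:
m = 14/3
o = -1/9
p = 5/3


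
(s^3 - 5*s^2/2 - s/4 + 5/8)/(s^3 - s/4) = (s - 5/2)/s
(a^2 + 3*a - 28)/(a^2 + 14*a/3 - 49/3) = 3*(a - 4)/(3*a - 7)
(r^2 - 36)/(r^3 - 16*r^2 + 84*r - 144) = (r + 6)/(r^2 - 10*r + 24)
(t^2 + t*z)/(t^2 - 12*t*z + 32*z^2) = t*(t + z)/(t^2 - 12*t*z + 32*z^2)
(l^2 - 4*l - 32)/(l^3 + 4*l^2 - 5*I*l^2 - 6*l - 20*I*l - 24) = (l - 8)/(l^2 - 5*I*l - 6)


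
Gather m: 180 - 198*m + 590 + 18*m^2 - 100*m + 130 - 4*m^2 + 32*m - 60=14*m^2 - 266*m + 840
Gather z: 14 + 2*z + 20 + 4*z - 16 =6*z + 18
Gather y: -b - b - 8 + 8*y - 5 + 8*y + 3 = -2*b + 16*y - 10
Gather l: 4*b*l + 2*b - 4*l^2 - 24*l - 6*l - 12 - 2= 2*b - 4*l^2 + l*(4*b - 30) - 14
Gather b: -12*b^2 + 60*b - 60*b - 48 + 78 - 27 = 3 - 12*b^2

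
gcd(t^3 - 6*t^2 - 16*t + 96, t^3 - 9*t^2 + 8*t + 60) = t - 6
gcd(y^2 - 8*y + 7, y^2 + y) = 1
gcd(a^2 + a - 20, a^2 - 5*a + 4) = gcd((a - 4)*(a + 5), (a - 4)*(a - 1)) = a - 4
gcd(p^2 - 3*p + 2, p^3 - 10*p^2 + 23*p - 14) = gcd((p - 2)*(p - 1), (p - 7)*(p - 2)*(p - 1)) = p^2 - 3*p + 2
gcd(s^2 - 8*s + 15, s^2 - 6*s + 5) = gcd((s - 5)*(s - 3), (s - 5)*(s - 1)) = s - 5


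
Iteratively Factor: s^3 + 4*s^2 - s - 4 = (s + 4)*(s^2 - 1) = (s - 1)*(s + 4)*(s + 1)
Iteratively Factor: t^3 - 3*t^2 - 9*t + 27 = (t + 3)*(t^2 - 6*t + 9) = (t - 3)*(t + 3)*(t - 3)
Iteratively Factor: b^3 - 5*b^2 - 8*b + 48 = (b + 3)*(b^2 - 8*b + 16) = (b - 4)*(b + 3)*(b - 4)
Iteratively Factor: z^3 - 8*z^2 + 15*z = (z)*(z^2 - 8*z + 15) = z*(z - 3)*(z - 5)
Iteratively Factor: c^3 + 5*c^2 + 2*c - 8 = (c + 4)*(c^2 + c - 2) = (c - 1)*(c + 4)*(c + 2)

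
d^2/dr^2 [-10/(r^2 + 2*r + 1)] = -60/(r^4 + 4*r^3 + 6*r^2 + 4*r + 1)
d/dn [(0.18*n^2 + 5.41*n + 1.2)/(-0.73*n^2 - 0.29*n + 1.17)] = (3.8971*n^2 + 2.1732*n + 6.6777)/(0.5329*n^4 + 0.4234*n^3 - 1.6241*n^2 - 0.6786*n + 1.3689)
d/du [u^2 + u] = 2*u + 1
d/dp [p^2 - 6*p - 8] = 2*p - 6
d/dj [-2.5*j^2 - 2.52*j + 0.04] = -5.0*j - 2.52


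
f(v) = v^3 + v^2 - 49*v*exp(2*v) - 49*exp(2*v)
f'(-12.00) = 408.00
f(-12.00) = -1584.00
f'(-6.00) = 96.00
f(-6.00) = -180.00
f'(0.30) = -320.55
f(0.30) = -115.95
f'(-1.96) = 8.50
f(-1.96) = -2.75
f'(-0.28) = -68.62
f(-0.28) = -20.10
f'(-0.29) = -66.72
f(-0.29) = -19.42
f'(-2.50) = 14.41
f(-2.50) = -8.88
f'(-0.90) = -9.09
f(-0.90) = -0.73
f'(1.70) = -9384.67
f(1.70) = -3956.45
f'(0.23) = -267.95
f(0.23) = -95.41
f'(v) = 3*v^2 - 98*v*exp(2*v) + 2*v - 147*exp(2*v)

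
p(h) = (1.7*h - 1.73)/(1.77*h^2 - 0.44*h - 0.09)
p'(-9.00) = -0.01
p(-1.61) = -0.86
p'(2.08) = -0.03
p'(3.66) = -0.04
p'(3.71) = -0.04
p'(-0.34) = -47.91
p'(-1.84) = -0.50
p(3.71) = 0.20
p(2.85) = 0.24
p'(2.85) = -0.05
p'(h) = (0.44 - 3.54*h)*(1.7*h - 1.73)/(1.77*h^2 - 0.44*h - 0.09)^2 + 1.7/(1.77*h^2 - 0.44*h - 0.09)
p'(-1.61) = -0.69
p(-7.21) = -0.15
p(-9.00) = -0.12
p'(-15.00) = -0.00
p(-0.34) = -8.74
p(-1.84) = -0.72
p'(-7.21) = -0.02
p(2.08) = 0.27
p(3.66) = 0.20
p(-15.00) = -0.07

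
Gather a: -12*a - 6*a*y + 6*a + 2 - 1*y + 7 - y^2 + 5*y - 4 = a*(-6*y - 6) - y^2 + 4*y + 5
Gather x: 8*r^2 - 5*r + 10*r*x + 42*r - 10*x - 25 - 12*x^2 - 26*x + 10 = 8*r^2 + 37*r - 12*x^2 + x*(10*r - 36) - 15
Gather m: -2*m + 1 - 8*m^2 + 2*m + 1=2 - 8*m^2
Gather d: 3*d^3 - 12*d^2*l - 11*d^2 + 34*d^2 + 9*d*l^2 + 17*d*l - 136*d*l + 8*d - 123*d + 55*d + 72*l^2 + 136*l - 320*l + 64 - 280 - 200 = 3*d^3 + d^2*(23 - 12*l) + d*(9*l^2 - 119*l - 60) + 72*l^2 - 184*l - 416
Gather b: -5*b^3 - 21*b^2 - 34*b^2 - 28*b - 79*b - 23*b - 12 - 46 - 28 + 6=-5*b^3 - 55*b^2 - 130*b - 80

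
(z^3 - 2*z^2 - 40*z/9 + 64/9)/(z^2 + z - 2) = (z^2 - 4*z + 32/9)/(z - 1)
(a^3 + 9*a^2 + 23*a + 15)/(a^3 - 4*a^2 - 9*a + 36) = (a^2 + 6*a + 5)/(a^2 - 7*a + 12)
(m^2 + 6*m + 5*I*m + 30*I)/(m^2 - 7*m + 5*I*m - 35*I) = (m + 6)/(m - 7)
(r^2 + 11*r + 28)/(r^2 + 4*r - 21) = (r + 4)/(r - 3)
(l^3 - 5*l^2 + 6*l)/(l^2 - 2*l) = l - 3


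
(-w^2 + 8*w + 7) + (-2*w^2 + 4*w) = -3*w^2 + 12*w + 7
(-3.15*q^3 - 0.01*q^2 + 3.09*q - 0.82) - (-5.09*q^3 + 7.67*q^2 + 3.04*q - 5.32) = 1.94*q^3 - 7.68*q^2 + 0.0499999999999998*q + 4.5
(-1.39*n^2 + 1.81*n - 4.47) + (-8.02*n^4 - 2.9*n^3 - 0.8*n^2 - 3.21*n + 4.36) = -8.02*n^4 - 2.9*n^3 - 2.19*n^2 - 1.4*n - 0.109999999999999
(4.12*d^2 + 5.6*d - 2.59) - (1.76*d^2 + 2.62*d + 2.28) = 2.36*d^2 + 2.98*d - 4.87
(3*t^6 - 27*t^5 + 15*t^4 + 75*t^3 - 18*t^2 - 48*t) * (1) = 3*t^6 - 27*t^5 + 15*t^4 + 75*t^3 - 18*t^2 - 48*t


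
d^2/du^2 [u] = 0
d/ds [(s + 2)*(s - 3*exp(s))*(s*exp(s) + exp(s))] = (s^3 - 6*s^2*exp(s) + 6*s^2 - 24*s*exp(s) + 8*s - 21*exp(s) + 2)*exp(s)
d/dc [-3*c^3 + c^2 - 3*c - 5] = -9*c^2 + 2*c - 3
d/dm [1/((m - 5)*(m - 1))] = 2*(3 - m)/(m^4 - 12*m^3 + 46*m^2 - 60*m + 25)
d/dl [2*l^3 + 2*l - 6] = 6*l^2 + 2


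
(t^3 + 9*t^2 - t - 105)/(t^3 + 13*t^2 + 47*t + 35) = (t - 3)/(t + 1)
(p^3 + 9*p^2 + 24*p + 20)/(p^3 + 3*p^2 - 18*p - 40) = (p + 2)/(p - 4)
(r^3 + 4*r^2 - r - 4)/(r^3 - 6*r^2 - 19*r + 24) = (r^2 + 5*r + 4)/(r^2 - 5*r - 24)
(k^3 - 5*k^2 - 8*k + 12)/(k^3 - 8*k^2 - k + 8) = (k^2 - 4*k - 12)/(k^2 - 7*k - 8)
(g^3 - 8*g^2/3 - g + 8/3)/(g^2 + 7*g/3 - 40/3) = (g^2 - 1)/(g + 5)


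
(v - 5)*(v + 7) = v^2 + 2*v - 35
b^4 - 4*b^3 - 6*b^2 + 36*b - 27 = (b - 3)^2*(b - 1)*(b + 3)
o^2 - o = o*(o - 1)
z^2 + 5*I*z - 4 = (z + I)*(z + 4*I)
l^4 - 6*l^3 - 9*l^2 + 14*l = l*(l - 7)*(l - 1)*(l + 2)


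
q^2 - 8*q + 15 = (q - 5)*(q - 3)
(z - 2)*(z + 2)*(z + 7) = z^3 + 7*z^2 - 4*z - 28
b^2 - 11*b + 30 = (b - 6)*(b - 5)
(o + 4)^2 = o^2 + 8*o + 16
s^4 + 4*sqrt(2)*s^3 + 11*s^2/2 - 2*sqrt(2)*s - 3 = (s - sqrt(2)/2)*(s + sqrt(2)/2)*(s + sqrt(2))*(s + 3*sqrt(2))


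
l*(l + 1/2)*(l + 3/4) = l^3 + 5*l^2/4 + 3*l/8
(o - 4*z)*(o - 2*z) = o^2 - 6*o*z + 8*z^2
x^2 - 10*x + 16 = (x - 8)*(x - 2)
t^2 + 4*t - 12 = (t - 2)*(t + 6)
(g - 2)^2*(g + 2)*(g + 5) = g^4 + 3*g^3 - 14*g^2 - 12*g + 40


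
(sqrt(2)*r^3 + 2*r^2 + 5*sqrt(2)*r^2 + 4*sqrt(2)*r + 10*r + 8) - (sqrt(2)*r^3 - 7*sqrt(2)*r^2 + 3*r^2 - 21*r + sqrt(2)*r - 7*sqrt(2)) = -r^2 + 12*sqrt(2)*r^2 + 3*sqrt(2)*r + 31*r + 8 + 7*sqrt(2)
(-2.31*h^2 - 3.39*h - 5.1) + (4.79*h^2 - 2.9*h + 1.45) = 2.48*h^2 - 6.29*h - 3.65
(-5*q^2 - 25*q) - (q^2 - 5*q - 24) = -6*q^2 - 20*q + 24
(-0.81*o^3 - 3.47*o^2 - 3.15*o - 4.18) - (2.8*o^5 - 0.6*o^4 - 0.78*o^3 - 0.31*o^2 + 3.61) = -2.8*o^5 + 0.6*o^4 - 0.03*o^3 - 3.16*o^2 - 3.15*o - 7.79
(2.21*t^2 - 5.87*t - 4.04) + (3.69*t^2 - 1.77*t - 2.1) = 5.9*t^2 - 7.64*t - 6.14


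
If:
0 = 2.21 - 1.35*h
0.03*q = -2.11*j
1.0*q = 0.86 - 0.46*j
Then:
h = 1.64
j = -0.01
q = 0.87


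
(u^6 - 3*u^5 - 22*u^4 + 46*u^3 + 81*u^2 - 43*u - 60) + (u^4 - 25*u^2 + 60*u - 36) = u^6 - 3*u^5 - 21*u^4 + 46*u^3 + 56*u^2 + 17*u - 96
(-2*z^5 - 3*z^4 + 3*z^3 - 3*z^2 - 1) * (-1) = 2*z^5 + 3*z^4 - 3*z^3 + 3*z^2 + 1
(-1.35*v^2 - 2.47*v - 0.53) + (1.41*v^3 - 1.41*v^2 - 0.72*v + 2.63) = 1.41*v^3 - 2.76*v^2 - 3.19*v + 2.1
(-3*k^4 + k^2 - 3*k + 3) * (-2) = 6*k^4 - 2*k^2 + 6*k - 6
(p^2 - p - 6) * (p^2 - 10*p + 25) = p^4 - 11*p^3 + 29*p^2 + 35*p - 150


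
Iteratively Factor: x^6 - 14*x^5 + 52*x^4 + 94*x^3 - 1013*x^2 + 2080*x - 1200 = (x - 5)*(x^5 - 9*x^4 + 7*x^3 + 129*x^2 - 368*x + 240) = (x - 5)^2*(x^4 - 4*x^3 - 13*x^2 + 64*x - 48) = (x - 5)^2*(x - 3)*(x^3 - x^2 - 16*x + 16) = (x - 5)^2*(x - 3)*(x - 1)*(x^2 - 16) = (x - 5)^2*(x - 4)*(x - 3)*(x - 1)*(x + 4)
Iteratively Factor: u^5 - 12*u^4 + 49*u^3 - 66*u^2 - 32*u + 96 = (u - 3)*(u^4 - 9*u^3 + 22*u^2 - 32) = (u - 4)*(u - 3)*(u^3 - 5*u^2 + 2*u + 8) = (u - 4)*(u - 3)*(u + 1)*(u^2 - 6*u + 8) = (u - 4)^2*(u - 3)*(u + 1)*(u - 2)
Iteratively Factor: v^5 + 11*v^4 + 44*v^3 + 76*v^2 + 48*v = (v)*(v^4 + 11*v^3 + 44*v^2 + 76*v + 48) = v*(v + 2)*(v^3 + 9*v^2 + 26*v + 24) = v*(v + 2)*(v + 3)*(v^2 + 6*v + 8) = v*(v + 2)*(v + 3)*(v + 4)*(v + 2)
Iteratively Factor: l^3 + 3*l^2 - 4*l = (l + 4)*(l^2 - l) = l*(l + 4)*(l - 1)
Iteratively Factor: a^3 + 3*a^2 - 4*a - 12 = (a + 3)*(a^2 - 4) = (a - 2)*(a + 3)*(a + 2)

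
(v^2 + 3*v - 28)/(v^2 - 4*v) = (v + 7)/v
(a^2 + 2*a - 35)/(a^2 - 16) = (a^2 + 2*a - 35)/(a^2 - 16)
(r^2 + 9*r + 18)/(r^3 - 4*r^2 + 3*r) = (r^2 + 9*r + 18)/(r*(r^2 - 4*r + 3))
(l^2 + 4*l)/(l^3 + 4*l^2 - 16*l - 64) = l/(l^2 - 16)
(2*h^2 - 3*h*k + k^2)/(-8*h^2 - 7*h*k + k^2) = (-2*h^2 + 3*h*k - k^2)/(8*h^2 + 7*h*k - k^2)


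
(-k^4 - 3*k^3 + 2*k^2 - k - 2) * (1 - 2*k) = 2*k^5 + 5*k^4 - 7*k^3 + 4*k^2 + 3*k - 2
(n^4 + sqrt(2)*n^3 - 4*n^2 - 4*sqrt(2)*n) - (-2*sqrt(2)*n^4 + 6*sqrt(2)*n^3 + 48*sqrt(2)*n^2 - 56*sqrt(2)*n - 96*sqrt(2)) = n^4 + 2*sqrt(2)*n^4 - 5*sqrt(2)*n^3 - 48*sqrt(2)*n^2 - 4*n^2 + 52*sqrt(2)*n + 96*sqrt(2)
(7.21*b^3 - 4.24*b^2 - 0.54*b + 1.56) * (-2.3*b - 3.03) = -16.583*b^4 - 12.0943*b^3 + 14.0892*b^2 - 1.9518*b - 4.7268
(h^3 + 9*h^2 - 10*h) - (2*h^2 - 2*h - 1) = h^3 + 7*h^2 - 8*h + 1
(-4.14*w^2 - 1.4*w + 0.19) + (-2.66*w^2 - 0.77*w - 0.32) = -6.8*w^2 - 2.17*w - 0.13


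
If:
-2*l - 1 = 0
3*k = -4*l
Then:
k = 2/3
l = -1/2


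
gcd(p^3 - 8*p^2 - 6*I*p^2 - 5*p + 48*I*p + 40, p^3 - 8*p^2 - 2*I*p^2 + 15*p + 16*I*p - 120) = p^2 + p*(-8 - 5*I) + 40*I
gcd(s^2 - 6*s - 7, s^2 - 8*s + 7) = s - 7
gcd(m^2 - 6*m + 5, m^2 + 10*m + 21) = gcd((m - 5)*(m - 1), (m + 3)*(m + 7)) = 1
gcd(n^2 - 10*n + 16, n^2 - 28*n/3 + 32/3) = n - 8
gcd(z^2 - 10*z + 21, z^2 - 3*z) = z - 3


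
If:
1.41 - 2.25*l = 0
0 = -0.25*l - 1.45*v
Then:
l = 0.63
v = -0.11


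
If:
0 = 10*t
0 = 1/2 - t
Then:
No Solution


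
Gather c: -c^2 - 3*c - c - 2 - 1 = -c^2 - 4*c - 3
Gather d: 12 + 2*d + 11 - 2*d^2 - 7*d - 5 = -2*d^2 - 5*d + 18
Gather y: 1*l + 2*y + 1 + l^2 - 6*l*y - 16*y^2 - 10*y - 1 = l^2 + l - 16*y^2 + y*(-6*l - 8)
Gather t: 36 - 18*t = 36 - 18*t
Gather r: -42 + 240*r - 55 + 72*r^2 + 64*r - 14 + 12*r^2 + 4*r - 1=84*r^2 + 308*r - 112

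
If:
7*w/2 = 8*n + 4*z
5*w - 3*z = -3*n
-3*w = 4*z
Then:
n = 0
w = 0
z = 0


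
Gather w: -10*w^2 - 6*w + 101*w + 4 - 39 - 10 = -10*w^2 + 95*w - 45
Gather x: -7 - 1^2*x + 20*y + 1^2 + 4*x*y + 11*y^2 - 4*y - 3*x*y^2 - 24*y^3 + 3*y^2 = x*(-3*y^2 + 4*y - 1) - 24*y^3 + 14*y^2 + 16*y - 6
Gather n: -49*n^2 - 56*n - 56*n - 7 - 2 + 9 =-49*n^2 - 112*n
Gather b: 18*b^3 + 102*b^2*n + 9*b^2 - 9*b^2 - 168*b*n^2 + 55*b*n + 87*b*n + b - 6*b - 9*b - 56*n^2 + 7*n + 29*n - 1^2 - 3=18*b^3 + 102*b^2*n + b*(-168*n^2 + 142*n - 14) - 56*n^2 + 36*n - 4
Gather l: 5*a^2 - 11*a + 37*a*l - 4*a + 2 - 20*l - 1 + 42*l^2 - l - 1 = 5*a^2 - 15*a + 42*l^2 + l*(37*a - 21)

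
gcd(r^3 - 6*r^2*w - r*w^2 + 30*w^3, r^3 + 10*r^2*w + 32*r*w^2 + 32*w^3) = r + 2*w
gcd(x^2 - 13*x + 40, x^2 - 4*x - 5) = x - 5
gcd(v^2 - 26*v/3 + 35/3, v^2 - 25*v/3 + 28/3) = v - 7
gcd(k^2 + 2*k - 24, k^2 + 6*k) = k + 6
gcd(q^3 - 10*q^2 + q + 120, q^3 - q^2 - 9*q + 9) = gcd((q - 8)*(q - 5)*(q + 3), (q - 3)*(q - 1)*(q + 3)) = q + 3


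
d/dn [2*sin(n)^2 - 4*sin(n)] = 4*(sin(n) - 1)*cos(n)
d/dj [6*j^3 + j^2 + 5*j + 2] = 18*j^2 + 2*j + 5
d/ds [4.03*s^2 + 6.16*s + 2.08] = 8.06*s + 6.16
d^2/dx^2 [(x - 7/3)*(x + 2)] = 2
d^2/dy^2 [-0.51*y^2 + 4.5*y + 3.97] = -1.02000000000000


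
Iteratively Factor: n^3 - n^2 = (n)*(n^2 - n) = n^2*(n - 1)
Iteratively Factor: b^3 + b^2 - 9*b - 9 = (b + 3)*(b^2 - 2*b - 3) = (b - 3)*(b + 3)*(b + 1)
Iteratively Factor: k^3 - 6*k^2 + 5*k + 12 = (k + 1)*(k^2 - 7*k + 12) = (k - 3)*(k + 1)*(k - 4)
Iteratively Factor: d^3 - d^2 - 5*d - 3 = (d + 1)*(d^2 - 2*d - 3) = (d + 1)^2*(d - 3)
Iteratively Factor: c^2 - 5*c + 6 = (c - 3)*(c - 2)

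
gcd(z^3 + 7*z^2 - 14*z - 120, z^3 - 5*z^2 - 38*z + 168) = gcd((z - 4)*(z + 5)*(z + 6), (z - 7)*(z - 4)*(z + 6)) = z^2 + 2*z - 24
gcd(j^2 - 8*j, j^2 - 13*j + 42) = 1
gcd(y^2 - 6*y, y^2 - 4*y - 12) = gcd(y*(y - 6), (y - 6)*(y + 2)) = y - 6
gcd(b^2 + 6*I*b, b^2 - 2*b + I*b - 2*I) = 1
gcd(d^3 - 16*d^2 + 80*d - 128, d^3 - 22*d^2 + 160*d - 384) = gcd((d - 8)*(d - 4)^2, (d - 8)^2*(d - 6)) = d - 8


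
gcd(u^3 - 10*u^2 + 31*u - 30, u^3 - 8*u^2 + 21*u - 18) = u^2 - 5*u + 6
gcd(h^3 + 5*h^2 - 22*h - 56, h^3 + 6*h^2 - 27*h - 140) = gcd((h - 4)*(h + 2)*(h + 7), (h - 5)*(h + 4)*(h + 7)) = h + 7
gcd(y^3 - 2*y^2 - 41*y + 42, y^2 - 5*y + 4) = y - 1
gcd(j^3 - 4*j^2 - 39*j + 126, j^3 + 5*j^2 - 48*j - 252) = j^2 - j - 42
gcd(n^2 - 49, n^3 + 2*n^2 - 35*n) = n + 7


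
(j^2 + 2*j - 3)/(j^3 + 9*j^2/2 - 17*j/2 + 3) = 2*(j + 3)/(2*j^2 + 11*j - 6)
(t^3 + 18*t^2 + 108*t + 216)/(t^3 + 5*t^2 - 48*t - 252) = (t + 6)/(t - 7)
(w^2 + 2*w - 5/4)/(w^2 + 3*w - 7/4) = (2*w + 5)/(2*w + 7)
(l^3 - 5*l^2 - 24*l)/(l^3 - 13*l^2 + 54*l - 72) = l*(l^2 - 5*l - 24)/(l^3 - 13*l^2 + 54*l - 72)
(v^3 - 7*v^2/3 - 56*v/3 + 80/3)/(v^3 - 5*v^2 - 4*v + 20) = (3*v^2 + 8*v - 16)/(3*(v^2 - 4))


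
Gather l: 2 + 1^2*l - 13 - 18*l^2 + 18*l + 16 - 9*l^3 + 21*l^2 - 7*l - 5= -9*l^3 + 3*l^2 + 12*l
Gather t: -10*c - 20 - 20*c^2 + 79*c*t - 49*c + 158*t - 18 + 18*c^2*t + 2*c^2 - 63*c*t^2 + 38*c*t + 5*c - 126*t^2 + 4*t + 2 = -18*c^2 - 54*c + t^2*(-63*c - 126) + t*(18*c^2 + 117*c + 162) - 36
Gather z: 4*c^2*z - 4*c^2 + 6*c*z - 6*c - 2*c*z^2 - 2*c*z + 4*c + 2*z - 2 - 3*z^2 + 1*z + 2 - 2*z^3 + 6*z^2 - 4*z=-4*c^2 - 2*c - 2*z^3 + z^2*(3 - 2*c) + z*(4*c^2 + 4*c - 1)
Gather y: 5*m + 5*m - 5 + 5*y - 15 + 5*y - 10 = 10*m + 10*y - 30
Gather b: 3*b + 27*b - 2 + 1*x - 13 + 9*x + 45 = 30*b + 10*x + 30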